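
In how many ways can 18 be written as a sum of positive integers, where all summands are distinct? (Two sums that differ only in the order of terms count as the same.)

46

A partial list (first 12 by largest part):
18
17+1
16+2
15+3
15+2+1
14+4
14+3+1
13+5
13+4+1
13+3+2
12+6
12+5+1
…and 34 more, for 46 total.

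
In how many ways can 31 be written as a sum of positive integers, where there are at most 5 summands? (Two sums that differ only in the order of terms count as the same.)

748

Counting exhaustively, 748 partitions satisfy the conditions.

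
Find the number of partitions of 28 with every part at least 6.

29

There are too many to list fully; the first 12 (by largest part) are:
28
22+6
21+7
20+8
19+9
18+10
17+11
16+12
16+6+6
15+13
15+7+6
14+14
…and 17 more, for 29 total.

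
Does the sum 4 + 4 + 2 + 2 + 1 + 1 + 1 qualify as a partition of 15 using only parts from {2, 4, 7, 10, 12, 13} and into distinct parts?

The parts sum to 15, and the condition 'each summand belongs to {2, 4, 7, 10, 12, 13}' is violated.

No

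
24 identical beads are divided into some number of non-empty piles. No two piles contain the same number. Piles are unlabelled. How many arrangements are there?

122

Systematic enumeration (by largest part, then next-largest, …) yields 122.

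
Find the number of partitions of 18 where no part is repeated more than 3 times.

Systematic enumeration (by largest part, then next-largest, …) yields 208.

208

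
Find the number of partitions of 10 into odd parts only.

10

The partitions of 10 that satisfy the conditions:
9,1
7,3
7,1,1,1
5,5
5,3,1,1
5,1,1,1,1,1
3,3,3,1
3,3,1,1,1,1
3,1,1,1,1,1,1,1
1,1,1,1,1,1,1,1,1,1
Counting gives 10.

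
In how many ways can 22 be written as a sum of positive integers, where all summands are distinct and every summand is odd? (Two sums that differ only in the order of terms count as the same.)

They are:
21, 1
19, 3
17, 5
15, 7
13, 9
13, 5, 3, 1
11, 7, 3, 1
9, 7, 5, 1

8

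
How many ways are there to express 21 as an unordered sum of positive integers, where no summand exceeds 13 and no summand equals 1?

There are 150 such partitions.

150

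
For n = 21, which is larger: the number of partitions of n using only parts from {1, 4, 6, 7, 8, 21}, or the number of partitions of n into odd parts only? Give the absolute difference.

37

Partitions of 21 using only parts from {1, 4, 6, 7, 8, 21}: 39.
Partitions of 21 into odd parts only: 76.
|39 − 76| = 37.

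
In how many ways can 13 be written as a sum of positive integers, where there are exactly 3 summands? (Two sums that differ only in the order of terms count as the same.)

14

Listing the qualifying partitions of 13:
11 + 1 + 1
10 + 2 + 1
9 + 3 + 1
9 + 2 + 2
8 + 4 + 1
8 + 3 + 2
7 + 5 + 1
7 + 4 + 2
7 + 3 + 3
6 + 6 + 1
6 + 5 + 2
6 + 4 + 3
5 + 5 + 3
5 + 4 + 4
That's 14 in total.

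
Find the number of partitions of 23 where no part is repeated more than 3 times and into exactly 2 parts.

11

They are:
22,1
21,2
20,3
19,4
18,5
17,6
16,7
15,8
14,9
13,10
12,11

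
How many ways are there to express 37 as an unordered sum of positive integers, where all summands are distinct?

There are 760 such partitions.

760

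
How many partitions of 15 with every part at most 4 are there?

54

There are too many to list fully; the first 12 (by largest part) are:
4+4+4+3
4+4+4+2+1
4+4+4+1+1+1
4+4+3+3+1
4+4+3+2+2
4+4+3+2+1+1
4+4+3+1+1+1+1
4+4+2+2+2+1
4+4+2+2+1+1+1
4+4+2+1+1+1+1+1
4+4+1+1+1+1+1+1+1
4+3+3+3+2
…and 42 more, for 54 total.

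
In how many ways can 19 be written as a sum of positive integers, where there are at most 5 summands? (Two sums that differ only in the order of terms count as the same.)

164

Enumerating by decreasing first part gives 164 partitions in all.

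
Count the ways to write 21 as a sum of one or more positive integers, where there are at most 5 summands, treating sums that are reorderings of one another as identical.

221

Direct enumeration gives 221 partitions.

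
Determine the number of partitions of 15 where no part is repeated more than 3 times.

105

A full systematic count gives 105.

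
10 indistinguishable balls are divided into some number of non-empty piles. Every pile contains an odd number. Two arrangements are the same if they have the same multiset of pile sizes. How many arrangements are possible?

The partitions of 10 that satisfy the conditions:
1,9
3,7
1,1,1,7
5,5
1,1,3,5
1,1,1,1,1,5
1,3,3,3
1,1,1,1,3,3
1,1,1,1,1,1,1,3
1,1,1,1,1,1,1,1,1,1

10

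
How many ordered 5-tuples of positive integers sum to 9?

70

Place 4 bars in the 8 internal gaps of a row of 9 dots: C(8,4) = 70.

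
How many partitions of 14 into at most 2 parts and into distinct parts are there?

Listing the qualifying partitions of 14:
14
13 + 1
12 + 2
11 + 3
10 + 4
9 + 5
8 + 6

7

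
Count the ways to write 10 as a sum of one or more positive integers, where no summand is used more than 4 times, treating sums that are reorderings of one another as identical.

34

There are too many to list fully; the first 12 (by largest part) are:
10
9+1
8+2
8+1+1
7+3
7+2+1
7+1+1+1
6+4
6+3+1
6+2+2
6+2+1+1
6+1+1+1+1
…and 22 more, for 34 total.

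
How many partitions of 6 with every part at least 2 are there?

Enumerating:
6
4 + 2
3 + 3
2 + 2 + 2
Counting gives 4.

4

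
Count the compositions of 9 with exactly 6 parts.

56

Place 5 bars in the 8 internal gaps of a row of 9 dots: C(8,5) = 56.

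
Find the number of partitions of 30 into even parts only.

Direct enumeration gives 176 partitions.

176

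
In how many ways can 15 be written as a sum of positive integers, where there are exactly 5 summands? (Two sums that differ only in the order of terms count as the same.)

A partial list (first 12 by largest part):
11 + 1 + 1 + 1 + 1
10 + 2 + 1 + 1 + 1
9 + 3 + 1 + 1 + 1
9 + 2 + 2 + 1 + 1
8 + 4 + 1 + 1 + 1
8 + 3 + 2 + 1 + 1
8 + 2 + 2 + 2 + 1
7 + 5 + 1 + 1 + 1
7 + 4 + 2 + 1 + 1
7 + 3 + 3 + 1 + 1
7 + 3 + 2 + 2 + 1
7 + 2 + 2 + 2 + 2
…and 18 more, for 30 total.

30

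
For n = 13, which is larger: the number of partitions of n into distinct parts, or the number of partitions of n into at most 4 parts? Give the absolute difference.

Partitions of 13 into distinct parts: 18.
Partitions of 13 into at most 4 parts: 39.
|18 − 39| = 21.

21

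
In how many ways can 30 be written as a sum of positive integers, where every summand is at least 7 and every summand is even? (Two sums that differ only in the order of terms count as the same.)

Listing the qualifying partitions of 30:
30
8+22
10+20
12+18
14+16
8+8+14
8+10+12
10+10+10
That's 8 in total.

8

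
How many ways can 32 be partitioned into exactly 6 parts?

Counting exhaustively, 709 partitions satisfy the conditions.

709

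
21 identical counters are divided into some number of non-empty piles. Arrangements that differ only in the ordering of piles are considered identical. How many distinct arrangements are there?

792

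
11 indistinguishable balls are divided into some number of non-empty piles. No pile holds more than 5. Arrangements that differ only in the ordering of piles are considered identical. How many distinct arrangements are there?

37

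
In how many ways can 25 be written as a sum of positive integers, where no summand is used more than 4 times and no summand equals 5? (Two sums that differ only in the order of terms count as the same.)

Systematic enumeration (by largest part, then next-largest, …) yields 748.

748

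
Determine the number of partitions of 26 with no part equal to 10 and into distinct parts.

137

Systematic enumeration (by largest part, then next-largest, …) yields 137.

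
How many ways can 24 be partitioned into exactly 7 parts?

201

There are 201 such partitions.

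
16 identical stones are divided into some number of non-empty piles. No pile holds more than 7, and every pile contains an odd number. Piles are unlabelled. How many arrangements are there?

They are:
1 + 1 + 7 + 7
1 + 3 + 5 + 7
1 + 1 + 1 + 1 + 5 + 7
3 + 3 + 3 + 7
1 + 1 + 1 + 3 + 3 + 7
1 + 1 + 1 + 1 + 1 + 1 + 3 + 7
1 + 1 + 1 + 1 + 1 + 1 + 1 + 1 + 1 + 7
1 + 5 + 5 + 5
3 + 3 + 5 + 5
1 + 1 + 1 + 3 + 5 + 5
1 + 1 + 1 + 1 + 1 + 1 + 5 + 5
1 + 1 + 3 + 3 + 3 + 5
1 + 1 + 1 + 1 + 1 + 3 + 3 + 5
1 + 1 + 1 + 1 + 1 + 1 + 1 + 1 + 3 + 5
1 + 1 + 1 + 1 + 1 + 1 + 1 + 1 + 1 + 1 + 1 + 5
1 + 3 + 3 + 3 + 3 + 3
1 + 1 + 1 + 1 + 3 + 3 + 3 + 3
1 + 1 + 1 + 1 + 1 + 1 + 1 + 3 + 3 + 3
1 + 1 + 1 + 1 + 1 + 1 + 1 + 1 + 1 + 1 + 3 + 3
1 + 1 + 1 + 1 + 1 + 1 + 1 + 1 + 1 + 1 + 1 + 1 + 1 + 3
1 + 1 + 1 + 1 + 1 + 1 + 1 + 1 + 1 + 1 + 1 + 1 + 1 + 1 + 1 + 1
Counting gives 21.

21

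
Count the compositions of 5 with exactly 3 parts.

6

Equivalently, choose which 2 of the 4 gaps become plus signs: C(4,2) = 6.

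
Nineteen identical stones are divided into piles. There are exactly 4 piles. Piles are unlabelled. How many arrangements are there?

54

There are too many to list fully; the first 12 (by largest part) are:
16,1,1,1
15,2,1,1
14,3,1,1
14,2,2,1
13,4,1,1
13,3,2,1
13,2,2,2
12,5,1,1
12,4,2,1
12,3,3,1
12,3,2,2
11,6,1,1
…and 42 more, for 54 total.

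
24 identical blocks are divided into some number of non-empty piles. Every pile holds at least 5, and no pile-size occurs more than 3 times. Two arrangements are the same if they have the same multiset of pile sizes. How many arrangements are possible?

Listing the qualifying partitions of 24:
24
19, 5
18, 6
17, 7
16, 8
15, 9
14, 10
14, 5, 5
13, 11
13, 6, 5
12, 12
12, 7, 5
12, 6, 6
11, 8, 5
11, 7, 6
10, 9, 5
10, 8, 6
10, 7, 7
9, 9, 6
9, 8, 7
9, 5, 5, 5
8, 8, 8
8, 6, 5, 5
7, 7, 5, 5
7, 6, 6, 5

25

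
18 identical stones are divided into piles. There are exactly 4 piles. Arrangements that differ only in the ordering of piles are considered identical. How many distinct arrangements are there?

47

There are too many to list fully; the first 12 (by largest part) are:
15, 1, 1, 1
14, 2, 1, 1
13, 3, 1, 1
13, 2, 2, 1
12, 4, 1, 1
12, 3, 2, 1
12, 2, 2, 2
11, 5, 1, 1
11, 4, 2, 1
11, 3, 3, 1
11, 3, 2, 2
10, 6, 1, 1
…and 35 more, for 47 total.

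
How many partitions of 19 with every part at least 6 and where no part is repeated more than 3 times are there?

6

Enumerating:
19
13, 6
12, 7
11, 8
10, 9
7, 6, 6
That's 6 in total.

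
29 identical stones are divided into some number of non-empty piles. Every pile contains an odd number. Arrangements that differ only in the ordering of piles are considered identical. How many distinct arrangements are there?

256

Counting exhaustively, 256 partitions satisfy the conditions.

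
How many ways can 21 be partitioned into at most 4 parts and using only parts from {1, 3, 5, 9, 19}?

2

They are:
1+1+19
3+9+9
That's 2 in total.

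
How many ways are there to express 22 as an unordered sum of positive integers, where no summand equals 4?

617

Direct enumeration gives 617 partitions.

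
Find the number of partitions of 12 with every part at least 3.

9

They are:
12
9, 3
8, 4
7, 5
6, 6
6, 3, 3
5, 4, 3
4, 4, 4
3, 3, 3, 3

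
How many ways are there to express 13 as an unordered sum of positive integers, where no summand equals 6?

86

Enumerating by decreasing first part gives 86 partitions in all.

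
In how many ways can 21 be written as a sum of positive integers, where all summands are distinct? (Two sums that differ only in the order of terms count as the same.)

There are 76 such partitions.

76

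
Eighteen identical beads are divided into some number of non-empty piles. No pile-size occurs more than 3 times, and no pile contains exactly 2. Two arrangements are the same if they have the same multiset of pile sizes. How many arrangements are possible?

90

There are 90 such partitions.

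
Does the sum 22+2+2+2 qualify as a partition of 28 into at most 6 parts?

The parts sum to 28, and the condition 'there are at most 6 summands' holds.

Yes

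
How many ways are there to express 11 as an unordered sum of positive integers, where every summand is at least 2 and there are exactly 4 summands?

3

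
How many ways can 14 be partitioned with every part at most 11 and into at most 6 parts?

Direct enumeration gives 86 partitions.

86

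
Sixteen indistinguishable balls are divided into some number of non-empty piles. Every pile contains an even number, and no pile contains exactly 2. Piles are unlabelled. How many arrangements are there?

7

Enumerating:
16
4, 12
6, 10
8, 8
4, 4, 8
4, 6, 6
4, 4, 4, 4
That's 7 in total.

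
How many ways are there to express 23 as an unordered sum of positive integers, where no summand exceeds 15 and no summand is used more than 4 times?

A full systematic count gives 728.

728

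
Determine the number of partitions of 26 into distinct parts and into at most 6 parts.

165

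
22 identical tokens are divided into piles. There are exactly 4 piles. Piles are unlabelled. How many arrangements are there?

A full systematic count gives 84.

84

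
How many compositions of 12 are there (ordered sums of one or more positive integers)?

2048

There are 11 gaps and each independently is a cut or not, giving 2^11 = 2048.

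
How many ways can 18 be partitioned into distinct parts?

46

There are too many to list fully; the first 12 (by largest part) are:
18
1,17
2,16
3,15
1,2,15
4,14
1,3,14
5,13
1,4,13
2,3,13
6,12
1,5,12
…and 34 more, for 46 total.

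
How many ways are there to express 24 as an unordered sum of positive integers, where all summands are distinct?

122

A full systematic count gives 122.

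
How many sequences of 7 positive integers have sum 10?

84

Place 6 bars in the 9 internal gaps of a row of 10 dots: C(9,6) = 84.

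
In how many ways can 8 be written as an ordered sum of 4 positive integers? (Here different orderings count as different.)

35

Place 3 bars in the 7 internal gaps of a row of 8 dots: C(7,3) = 35.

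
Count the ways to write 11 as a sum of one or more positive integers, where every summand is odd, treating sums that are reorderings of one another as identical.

12

Listing the qualifying partitions of 11:
11
9+1+1
7+3+1
7+1+1+1+1
5+5+1
5+3+3
5+3+1+1+1
5+1+1+1+1+1+1
3+3+3+1+1
3+3+1+1+1+1+1
3+1+1+1+1+1+1+1+1
1+1+1+1+1+1+1+1+1+1+1
Counting gives 12.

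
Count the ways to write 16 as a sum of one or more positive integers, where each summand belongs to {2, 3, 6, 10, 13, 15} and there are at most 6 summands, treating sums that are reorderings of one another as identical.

8

Enumerating:
3+13
6+10
3+3+10
2+2+2+10
2+2+6+6
2+2+3+3+6
2+2+2+2+2+6
2+2+3+3+3+3
Counting gives 8.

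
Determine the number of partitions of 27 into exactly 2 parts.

They are:
26, 1
25, 2
24, 3
23, 4
22, 5
21, 6
20, 7
19, 8
18, 9
17, 10
16, 11
15, 12
14, 13

13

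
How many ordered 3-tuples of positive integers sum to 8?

A composition of 8 into 3 positive parts is chosen by placing 2 dividers among the 7 gaps between 8 units: C(7,2) = 21.

21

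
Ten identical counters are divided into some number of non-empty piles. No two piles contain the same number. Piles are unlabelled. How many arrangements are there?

The partitions of 10 that satisfy the conditions:
10
9 + 1
8 + 2
7 + 3
7 + 2 + 1
6 + 4
6 + 3 + 1
5 + 4 + 1
5 + 3 + 2
4 + 3 + 2 + 1
Counting gives 10.

10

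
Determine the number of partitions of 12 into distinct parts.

15

Enumerating:
12
1+11
2+10
3+9
1+2+9
4+8
1+3+8
5+7
1+4+7
2+3+7
1+5+6
2+4+6
1+2+3+6
3+4+5
1+2+4+5
Counting gives 15.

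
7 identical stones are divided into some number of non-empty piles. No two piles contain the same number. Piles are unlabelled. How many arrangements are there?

5

They are:
7
6 + 1
5 + 2
4 + 3
4 + 2 + 1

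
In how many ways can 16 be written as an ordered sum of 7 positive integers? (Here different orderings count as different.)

5005

Equivalently, choose which 6 of the 15 gaps become plus signs: C(15,6) = 5005.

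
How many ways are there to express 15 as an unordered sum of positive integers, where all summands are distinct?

27

There are too many to list fully; the first 12 (by largest part) are:
15
14, 1
13, 2
12, 3
12, 2, 1
11, 4
11, 3, 1
10, 5
10, 4, 1
10, 3, 2
9, 6
9, 5, 1
…and 15 more, for 27 total.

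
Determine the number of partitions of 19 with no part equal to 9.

A full systematic count gives 448.

448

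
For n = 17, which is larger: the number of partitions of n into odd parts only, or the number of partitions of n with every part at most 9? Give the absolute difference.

Partitions of 17 into odd parts only: 38.
Partitions of 17 with every part at most 9: 252.
|38 − 252| = 214.

214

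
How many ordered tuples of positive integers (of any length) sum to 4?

Each of the 3 gaps between 4 units is either a break or not: 2^3 = 8.

8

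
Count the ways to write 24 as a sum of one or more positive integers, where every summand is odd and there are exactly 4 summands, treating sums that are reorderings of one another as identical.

Enumerating:
1 + 1 + 1 + 21
1 + 1 + 3 + 19
1 + 1 + 5 + 17
1 + 3 + 3 + 17
1 + 1 + 7 + 15
1 + 3 + 5 + 15
3 + 3 + 3 + 15
1 + 1 + 9 + 13
1 + 3 + 7 + 13
1 + 5 + 5 + 13
3 + 3 + 5 + 13
1 + 1 + 11 + 11
1 + 3 + 9 + 11
1 + 5 + 7 + 11
3 + 3 + 7 + 11
3 + 5 + 5 + 11
1 + 5 + 9 + 9
3 + 3 + 9 + 9
1 + 7 + 7 + 9
3 + 5 + 7 + 9
5 + 5 + 5 + 9
3 + 7 + 7 + 7
5 + 5 + 7 + 7
That's 23 in total.

23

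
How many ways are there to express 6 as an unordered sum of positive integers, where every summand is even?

Enumerating:
6
4,2
2,2,2

3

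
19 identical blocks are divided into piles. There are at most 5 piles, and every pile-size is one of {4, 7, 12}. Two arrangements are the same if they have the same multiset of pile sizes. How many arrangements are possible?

2

They are:
7, 12
4, 4, 4, 7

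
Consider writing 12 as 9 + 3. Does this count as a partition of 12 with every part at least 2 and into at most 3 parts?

The parts sum to 12, and the condition 'every summand is at least 2' holds; the condition 'there are at most 3 summands' holds.

Yes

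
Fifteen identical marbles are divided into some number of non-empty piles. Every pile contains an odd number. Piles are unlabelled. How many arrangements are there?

27

There are too many to list fully; the first 12 (by largest part) are:
15
1 + 1 + 13
1 + 3 + 11
1 + 1 + 1 + 1 + 11
1 + 5 + 9
3 + 3 + 9
1 + 1 + 1 + 3 + 9
1 + 1 + 1 + 1 + 1 + 1 + 9
1 + 7 + 7
3 + 5 + 7
1 + 1 + 1 + 5 + 7
1 + 1 + 3 + 3 + 7
…and 15 more, for 27 total.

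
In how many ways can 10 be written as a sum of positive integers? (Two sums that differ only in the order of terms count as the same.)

42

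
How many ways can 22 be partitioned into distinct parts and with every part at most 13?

64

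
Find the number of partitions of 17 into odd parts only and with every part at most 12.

34

There are too many to list fully; the first 12 (by largest part) are:
11 + 5 + 1
11 + 3 + 3
11 + 3 + 1 + 1 + 1
11 + 1 + 1 + 1 + 1 + 1 + 1
9 + 7 + 1
9 + 5 + 3
9 + 5 + 1 + 1 + 1
9 + 3 + 3 + 1 + 1
9 + 3 + 1 + 1 + 1 + 1 + 1
9 + 1 + 1 + 1 + 1 + 1 + 1 + 1 + 1
7 + 7 + 3
7 + 7 + 1 + 1 + 1
…and 22 more, for 34 total.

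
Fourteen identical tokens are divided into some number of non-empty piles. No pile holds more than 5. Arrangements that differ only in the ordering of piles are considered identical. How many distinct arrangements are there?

70

A partial list (first 12 by largest part):
5, 5, 4
5, 5, 3, 1
5, 5, 2, 2
5, 5, 2, 1, 1
5, 5, 1, 1, 1, 1
5, 4, 4, 1
5, 4, 3, 2
5, 4, 3, 1, 1
5, 4, 2, 2, 1
5, 4, 2, 1, 1, 1
5, 4, 1, 1, 1, 1, 1
5, 3, 3, 3
…and 58 more, for 70 total.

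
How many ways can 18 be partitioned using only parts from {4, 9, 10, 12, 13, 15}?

2

Listing the qualifying partitions of 18:
4 + 4 + 10
9 + 9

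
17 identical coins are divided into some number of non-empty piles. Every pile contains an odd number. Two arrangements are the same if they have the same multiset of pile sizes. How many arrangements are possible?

38

A partial list (first 12 by largest part):
17
1,1,15
1,3,13
1,1,1,1,13
1,5,11
3,3,11
1,1,1,3,11
1,1,1,1,1,1,11
1,7,9
3,5,9
1,1,1,5,9
1,1,3,3,9
…and 26 more, for 38 total.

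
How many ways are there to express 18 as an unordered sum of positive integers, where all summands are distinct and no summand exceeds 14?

A partial list (first 12 by largest part):
4 + 14
1 + 3 + 14
5 + 13
1 + 4 + 13
2 + 3 + 13
6 + 12
1 + 5 + 12
2 + 4 + 12
1 + 2 + 3 + 12
7 + 11
1 + 6 + 11
2 + 5 + 11
…and 29 more, for 41 total.

41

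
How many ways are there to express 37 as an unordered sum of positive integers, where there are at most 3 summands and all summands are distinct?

Systematic enumeration (by largest part, then next-largest, …) yields 115.

115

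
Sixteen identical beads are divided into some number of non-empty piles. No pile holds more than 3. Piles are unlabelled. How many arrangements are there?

30

A partial list (first 12 by largest part):
3, 3, 3, 3, 3, 1
3, 3, 3, 3, 2, 2
3, 3, 3, 3, 2, 1, 1
3, 3, 3, 3, 1, 1, 1, 1
3, 3, 3, 2, 2, 2, 1
3, 3, 3, 2, 2, 1, 1, 1
3, 3, 3, 2, 1, 1, 1, 1, 1
3, 3, 3, 1, 1, 1, 1, 1, 1, 1
3, 3, 2, 2, 2, 2, 2
3, 3, 2, 2, 2, 2, 1, 1
3, 3, 2, 2, 2, 1, 1, 1, 1
3, 3, 2, 2, 1, 1, 1, 1, 1, 1
…and 18 more, for 30 total.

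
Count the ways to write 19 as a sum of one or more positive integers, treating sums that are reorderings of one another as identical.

490

Counting exhaustively, 490 partitions satisfy the conditions.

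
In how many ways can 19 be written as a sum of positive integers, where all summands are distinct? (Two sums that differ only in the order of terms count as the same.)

54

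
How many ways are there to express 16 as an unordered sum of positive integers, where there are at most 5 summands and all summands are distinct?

There are too many to list fully; the first 12 (by largest part) are:
16
1+15
2+14
3+13
1+2+13
4+12
1+3+12
5+11
1+4+11
2+3+11
6+10
1+5+10
…and 20 more, for 32 total.

32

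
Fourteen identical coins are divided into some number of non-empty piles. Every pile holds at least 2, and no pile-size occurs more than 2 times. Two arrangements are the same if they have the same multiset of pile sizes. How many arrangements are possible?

24

Enumerating:
14
12,2
11,3
10,4
10,2,2
9,5
9,3,2
8,6
8,4,2
8,3,3
7,7
7,5,2
7,4,3
7,3,2,2
6,6,2
6,5,3
6,4,4
6,4,2,2
6,3,3,2
5,5,4
5,5,2,2
5,4,3,2
4,4,3,3
4,3,3,2,2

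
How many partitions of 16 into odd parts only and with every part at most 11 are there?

29

A partial list (first 12 by largest part):
11,5
11,3,1,1
11,1,1,1,1,1
9,7
9,5,1,1
9,3,3,1
9,3,1,1,1,1
9,1,1,1,1,1,1,1
7,7,1,1
7,5,3,1
7,5,1,1,1,1
7,3,3,3
…and 17 more, for 29 total.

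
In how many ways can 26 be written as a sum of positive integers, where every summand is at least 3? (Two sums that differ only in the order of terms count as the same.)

Counting exhaustively, 158 partitions satisfy the conditions.

158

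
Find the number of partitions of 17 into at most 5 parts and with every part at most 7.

49

A partial list (first 12 by largest part):
7, 7, 3
7, 7, 2, 1
7, 7, 1, 1, 1
7, 6, 4
7, 6, 3, 1
7, 6, 2, 2
7, 6, 2, 1, 1
7, 5, 5
7, 5, 4, 1
7, 5, 3, 2
7, 5, 3, 1, 1
7, 5, 2, 2, 1
…and 37 more, for 49 total.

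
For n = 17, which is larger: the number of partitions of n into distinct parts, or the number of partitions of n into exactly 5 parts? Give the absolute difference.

9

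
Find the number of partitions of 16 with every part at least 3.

21

Enumerating:
16
3,13
4,12
5,11
6,10
3,3,10
7,9
3,4,9
8,8
3,5,8
4,4,8
3,6,7
4,5,7
3,3,3,7
4,6,6
5,5,6
3,3,4,6
3,3,5,5
3,4,4,5
4,4,4,4
3,3,3,3,4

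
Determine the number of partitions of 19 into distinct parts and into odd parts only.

Enumerating:
19
15, 3, 1
13, 5, 1
11, 7, 1
11, 5, 3
9, 7, 3
Counting gives 6.

6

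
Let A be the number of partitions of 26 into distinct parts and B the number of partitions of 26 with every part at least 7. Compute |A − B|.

Partitions of 26 into distinct parts: 165.
Partitions of 26 with every part at least 7: 13.
|165 − 13| = 152.

152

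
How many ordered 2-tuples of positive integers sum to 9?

8

Equivalently, choose which 1 of the 8 gaps become plus signs: C(8,1) = 8.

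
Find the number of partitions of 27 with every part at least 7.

15

The partitions of 27 that satisfy the conditions:
27
20+7
19+8
18+9
17+10
16+11
15+12
14+13
13+7+7
12+8+7
11+9+7
11+8+8
10+10+7
10+9+8
9+9+9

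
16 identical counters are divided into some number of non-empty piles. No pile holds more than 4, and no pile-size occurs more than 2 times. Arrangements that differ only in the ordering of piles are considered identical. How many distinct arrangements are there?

4

Enumerating:
4+4+3+3+2
4+4+3+3+1+1
4+4+3+2+2+1
4+3+3+2+2+1+1
Counting gives 4.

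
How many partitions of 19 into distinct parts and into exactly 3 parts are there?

21

Enumerating:
16+2+1
15+3+1
14+4+1
14+3+2
13+5+1
13+4+2
12+6+1
12+5+2
12+4+3
11+7+1
11+6+2
11+5+3
10+8+1
10+7+2
10+6+3
10+5+4
9+8+2
9+7+3
9+6+4
8+7+4
8+6+5
Counting gives 21.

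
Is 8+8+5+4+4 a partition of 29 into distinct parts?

No

The parts sum to 29, and the condition 'all summands are distinct' is violated.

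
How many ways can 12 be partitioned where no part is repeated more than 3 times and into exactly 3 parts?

12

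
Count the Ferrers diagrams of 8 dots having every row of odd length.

6

Listing the qualifying partitions of 8:
7, 1
5, 3
5, 1, 1, 1
3, 3, 1, 1
3, 1, 1, 1, 1, 1
1, 1, 1, 1, 1, 1, 1, 1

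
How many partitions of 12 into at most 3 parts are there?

They are:
12
11 + 1
10 + 2
10 + 1 + 1
9 + 3
9 + 2 + 1
8 + 4
8 + 3 + 1
8 + 2 + 2
7 + 5
7 + 4 + 1
7 + 3 + 2
6 + 6
6 + 5 + 1
6 + 4 + 2
6 + 3 + 3
5 + 5 + 2
5 + 4 + 3
4 + 4 + 4
That's 19 in total.

19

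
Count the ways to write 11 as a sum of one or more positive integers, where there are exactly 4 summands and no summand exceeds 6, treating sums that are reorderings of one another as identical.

9

They are:
6+3+1+1
6+2+2+1
5+4+1+1
5+3+2+1
5+2+2+2
4+4+2+1
4+3+3+1
4+3+2+2
3+3+3+2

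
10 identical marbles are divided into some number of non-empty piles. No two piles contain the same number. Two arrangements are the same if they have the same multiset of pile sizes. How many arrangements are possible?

Enumerating:
10
9,1
8,2
7,3
7,2,1
6,4
6,3,1
5,4,1
5,3,2
4,3,2,1

10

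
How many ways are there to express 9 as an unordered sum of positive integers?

30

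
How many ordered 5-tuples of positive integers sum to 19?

3060

Place 4 bars in the 18 internal gaps of a row of 19 dots: C(18,4) = 3060.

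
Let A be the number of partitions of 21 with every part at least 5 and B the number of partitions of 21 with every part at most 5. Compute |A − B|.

Partitions of 21 with every part at least 5: 15.
Partitions of 21 with every part at most 5: 221.
|15 − 221| = 206.

206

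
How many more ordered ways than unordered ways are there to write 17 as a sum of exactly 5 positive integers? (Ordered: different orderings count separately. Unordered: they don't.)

Ordered (compositions into 5 parts): C(16,4) = 1820.
Unordered (partitions into 5 parts): 47.
Difference: 1820 − 47 = 1773.

1773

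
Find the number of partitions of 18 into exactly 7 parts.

49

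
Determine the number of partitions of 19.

490

A full systematic count gives 490.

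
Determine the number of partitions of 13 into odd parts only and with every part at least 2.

The partitions of 13 that satisfy the conditions:
13
7, 3, 3
5, 5, 3

3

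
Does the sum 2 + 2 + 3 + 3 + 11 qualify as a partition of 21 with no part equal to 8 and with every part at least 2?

Yes

The parts sum to 21, and the condition 'no summand equals 8' holds; the condition 'every summand is at least 2' holds.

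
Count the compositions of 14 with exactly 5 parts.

715

Equivalently, choose which 4 of the 13 gaps become plus signs: C(13,4) = 715.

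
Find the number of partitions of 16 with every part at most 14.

229

There are 229 such partitions.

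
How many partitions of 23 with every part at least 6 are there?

Enumerating:
23
17+6
16+7
15+8
14+9
13+10
12+11
11+6+6
10+7+6
9+8+6
9+7+7
8+8+7

12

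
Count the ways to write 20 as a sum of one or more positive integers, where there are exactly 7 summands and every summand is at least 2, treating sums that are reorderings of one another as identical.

11

They are:
8+2+2+2+2+2+2
7+3+2+2+2+2+2
6+4+2+2+2+2+2
6+3+3+2+2+2+2
5+5+2+2+2+2+2
5+4+3+2+2+2+2
5+3+3+3+2+2+2
4+4+4+2+2+2+2
4+4+3+3+2+2+2
4+3+3+3+3+2+2
3+3+3+3+3+3+2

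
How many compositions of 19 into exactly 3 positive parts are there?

Equivalently, choose which 2 of the 18 gaps become plus signs: C(18,2) = 153.

153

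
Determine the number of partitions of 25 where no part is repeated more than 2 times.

513

Enumerating by decreasing first part gives 513 partitions in all.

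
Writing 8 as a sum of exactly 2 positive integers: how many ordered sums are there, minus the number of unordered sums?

3

Ordered (compositions into 2 parts): C(7,1) = 7.
Unordered (partitions into 2 parts): 4.
Difference: 7 − 4 = 3.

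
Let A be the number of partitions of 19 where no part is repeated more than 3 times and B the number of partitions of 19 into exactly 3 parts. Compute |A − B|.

228

Partitions of 19 where no part is repeated more than 3 times: 258.
Partitions of 19 into exactly 3 parts: 30.
|258 − 30| = 228.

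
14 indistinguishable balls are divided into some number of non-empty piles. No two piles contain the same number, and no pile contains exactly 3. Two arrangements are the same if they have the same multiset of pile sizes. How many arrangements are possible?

The partitions of 14 that satisfy the conditions:
14
13,1
12,2
11,2,1
10,4
9,5
9,4,1
8,6
8,5,1
8,4,2
7,6,1
7,5,2
7,4,2,1
6,5,2,1

14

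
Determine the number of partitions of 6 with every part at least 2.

Enumerating:
6
2,4
3,3
2,2,2
Counting gives 4.

4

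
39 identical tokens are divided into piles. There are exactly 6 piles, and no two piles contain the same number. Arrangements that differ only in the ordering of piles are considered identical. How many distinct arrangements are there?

199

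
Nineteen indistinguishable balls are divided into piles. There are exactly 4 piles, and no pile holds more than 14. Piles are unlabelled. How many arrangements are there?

52

There are too many to list fully; the first 12 (by largest part) are:
14, 3, 1, 1
14, 2, 2, 1
13, 4, 1, 1
13, 3, 2, 1
13, 2, 2, 2
12, 5, 1, 1
12, 4, 2, 1
12, 3, 3, 1
12, 3, 2, 2
11, 6, 1, 1
11, 5, 2, 1
11, 4, 3, 1
…and 40 more, for 52 total.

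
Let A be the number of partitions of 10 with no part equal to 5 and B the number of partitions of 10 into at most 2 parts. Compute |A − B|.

29

Partitions of 10 with no part equal to 5: 35.
Partitions of 10 into at most 2 parts: 6.
|35 − 6| = 29.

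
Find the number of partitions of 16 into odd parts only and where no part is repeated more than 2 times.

10

Listing the qualifying partitions of 16:
15 + 1
13 + 3
11 + 5
11 + 3 + 1 + 1
9 + 7
9 + 5 + 1 + 1
9 + 3 + 3 + 1
7 + 7 + 1 + 1
7 + 5 + 3 + 1
5 + 5 + 3 + 3
That's 10 in total.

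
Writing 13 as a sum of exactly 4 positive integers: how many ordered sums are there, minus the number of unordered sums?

Ordered (compositions into 4 parts): C(12,3) = 220.
Partitions of 13 into exactly 4 parts: 18.
Difference: 220 − 18 = 202.

202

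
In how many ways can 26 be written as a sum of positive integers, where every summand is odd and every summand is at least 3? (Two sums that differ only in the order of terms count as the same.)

23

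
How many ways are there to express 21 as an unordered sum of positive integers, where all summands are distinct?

76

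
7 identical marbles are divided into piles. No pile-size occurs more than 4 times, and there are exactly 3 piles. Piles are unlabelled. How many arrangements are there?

They are:
5+1+1
4+2+1
3+3+1
3+2+2

4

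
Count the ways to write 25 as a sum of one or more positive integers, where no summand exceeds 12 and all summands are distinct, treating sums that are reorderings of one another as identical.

72

Counting exhaustively, 72 partitions satisfy the conditions.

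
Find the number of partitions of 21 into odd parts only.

Systematic enumeration (by largest part, then next-largest, …) yields 76.

76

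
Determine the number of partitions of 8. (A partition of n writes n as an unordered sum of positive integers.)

Listing the qualifying partitions of 8:
8
7 + 1
6 + 2
6 + 1 + 1
5 + 3
5 + 2 + 1
5 + 1 + 1 + 1
4 + 4
4 + 3 + 1
4 + 2 + 2
4 + 2 + 1 + 1
4 + 1 + 1 + 1 + 1
3 + 3 + 2
3 + 3 + 1 + 1
3 + 2 + 2 + 1
3 + 2 + 1 + 1 + 1
3 + 1 + 1 + 1 + 1 + 1
2 + 2 + 2 + 2
2 + 2 + 2 + 1 + 1
2 + 2 + 1 + 1 + 1 + 1
2 + 1 + 1 + 1 + 1 + 1 + 1
1 + 1 + 1 + 1 + 1 + 1 + 1 + 1
Counting gives 22.

22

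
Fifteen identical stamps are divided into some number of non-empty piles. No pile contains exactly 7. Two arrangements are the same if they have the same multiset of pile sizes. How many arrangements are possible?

Direct enumeration gives 154 partitions.

154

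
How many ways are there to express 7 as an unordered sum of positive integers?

The partitions of 7 that satisfy the conditions:
7
1+6
2+5
1+1+5
3+4
1+2+4
1+1+1+4
1+3+3
2+2+3
1+1+2+3
1+1+1+1+3
1+2+2+2
1+1+1+2+2
1+1+1+1+1+2
1+1+1+1+1+1+1

15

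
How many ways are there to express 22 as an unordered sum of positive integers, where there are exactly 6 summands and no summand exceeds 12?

124

A full systematic count gives 124.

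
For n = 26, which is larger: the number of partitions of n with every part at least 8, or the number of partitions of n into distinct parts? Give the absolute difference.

Partitions of 26 with every part at least 8: 9.
Partitions of 26 into distinct parts: 165.
|9 − 165| = 156.

156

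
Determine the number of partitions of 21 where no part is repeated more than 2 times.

243

There are 243 such partitions.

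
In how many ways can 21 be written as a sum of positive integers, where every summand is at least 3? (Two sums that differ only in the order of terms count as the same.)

60

A partial list (first 12 by largest part):
21
18,3
17,4
16,5
15,6
15,3,3
14,7
14,4,3
13,8
13,5,3
13,4,4
12,9
…and 48 more, for 60 total.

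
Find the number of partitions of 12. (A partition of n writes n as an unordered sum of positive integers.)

77

Enumerating by decreasing first part gives 77 partitions in all.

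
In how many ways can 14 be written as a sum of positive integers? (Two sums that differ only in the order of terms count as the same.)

135

Enumerating by decreasing first part gives 135 partitions in all.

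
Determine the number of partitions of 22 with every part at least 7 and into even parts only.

3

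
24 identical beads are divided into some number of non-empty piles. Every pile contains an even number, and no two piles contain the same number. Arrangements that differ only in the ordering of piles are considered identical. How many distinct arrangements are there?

15

The partitions of 24 that satisfy the conditions:
24
22 + 2
20 + 4
18 + 6
18 + 4 + 2
16 + 8
16 + 6 + 2
14 + 10
14 + 8 + 2
14 + 6 + 4
12 + 10 + 2
12 + 8 + 4
12 + 6 + 4 + 2
10 + 8 + 6
10 + 8 + 4 + 2
That's 15 in total.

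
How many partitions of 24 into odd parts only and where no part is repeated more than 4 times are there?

62

A partial list (first 12 by largest part):
23,1
21,3
21,1,1,1
19,5
19,3,1,1
17,7
17,5,1,1
17,3,3,1
17,3,1,1,1,1
15,9
15,7,1,1
15,5,3,1
…and 50 more, for 62 total.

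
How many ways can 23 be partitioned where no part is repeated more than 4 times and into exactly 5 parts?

141

There are 141 such partitions.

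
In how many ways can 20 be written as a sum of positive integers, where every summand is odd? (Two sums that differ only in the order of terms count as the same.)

64

There are too many to list fully; the first 12 (by largest part) are:
19+1
17+3
17+1+1+1
15+5
15+3+1+1
15+1+1+1+1+1
13+7
13+5+1+1
13+3+3+1
13+3+1+1+1+1
13+1+1+1+1+1+1+1
11+9
…and 52 more, for 64 total.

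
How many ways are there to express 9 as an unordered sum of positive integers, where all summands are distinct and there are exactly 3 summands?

Listing the qualifying partitions of 9:
1, 2, 6
1, 3, 5
2, 3, 4

3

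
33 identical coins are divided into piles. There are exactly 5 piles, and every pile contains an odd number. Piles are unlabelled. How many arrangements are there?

A partial list (first 12 by largest part):
1,1,1,1,29
1,1,1,3,27
1,1,1,5,25
1,1,3,3,25
1,1,1,7,23
1,1,3,5,23
1,3,3,3,23
1,1,1,9,21
1,1,3,7,21
1,1,5,5,21
1,3,3,5,21
3,3,3,3,21
…and 58 more, for 70 total.

70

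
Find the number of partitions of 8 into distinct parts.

6

They are:
8
1+7
2+6
3+5
1+2+5
1+3+4
Counting gives 6.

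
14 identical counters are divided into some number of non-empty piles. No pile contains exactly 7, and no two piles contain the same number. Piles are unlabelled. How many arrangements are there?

Enumerating:
14
13 + 1
12 + 2
11 + 3
11 + 2 + 1
10 + 4
10 + 3 + 1
9 + 5
9 + 4 + 1
9 + 3 + 2
8 + 6
8 + 5 + 1
8 + 4 + 2
8 + 3 + 2 + 1
6 + 5 + 3
6 + 5 + 2 + 1
6 + 4 + 3 + 1
5 + 4 + 3 + 2

18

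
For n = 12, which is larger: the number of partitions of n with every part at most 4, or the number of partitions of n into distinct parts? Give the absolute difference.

Partitions of 12 with every part at most 4: 34.
Partitions of 12 into distinct parts: 15.
|34 − 15| = 19.

19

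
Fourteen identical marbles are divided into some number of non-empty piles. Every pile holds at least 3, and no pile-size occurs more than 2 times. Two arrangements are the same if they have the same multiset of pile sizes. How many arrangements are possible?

12

They are:
14
11, 3
10, 4
9, 5
8, 6
8, 3, 3
7, 7
7, 4, 3
6, 5, 3
6, 4, 4
5, 5, 4
4, 4, 3, 3
Counting gives 12.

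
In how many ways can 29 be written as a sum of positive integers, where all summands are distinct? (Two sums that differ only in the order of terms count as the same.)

256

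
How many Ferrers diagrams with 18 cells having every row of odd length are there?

A partial list (first 12 by largest part):
1 + 17
3 + 15
1 + 1 + 1 + 15
5 + 13
1 + 1 + 3 + 13
1 + 1 + 1 + 1 + 1 + 13
7 + 11
1 + 1 + 5 + 11
1 + 3 + 3 + 11
1 + 1 + 1 + 1 + 3 + 11
1 + 1 + 1 + 1 + 1 + 1 + 1 + 11
9 + 9
…and 34 more, for 46 total.

46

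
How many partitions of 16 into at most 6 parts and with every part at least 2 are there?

52

A partial list (first 12 by largest part):
16
2 + 14
3 + 13
4 + 12
2 + 2 + 12
5 + 11
2 + 3 + 11
6 + 10
2 + 4 + 10
3 + 3 + 10
2 + 2 + 2 + 10
7 + 9
…and 40 more, for 52 total.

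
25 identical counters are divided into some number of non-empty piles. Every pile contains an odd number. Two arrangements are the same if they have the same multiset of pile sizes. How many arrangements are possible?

142

Direct enumeration gives 142 partitions.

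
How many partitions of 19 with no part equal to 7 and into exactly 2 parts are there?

Enumerating:
18,1
17,2
16,3
15,4
14,5
13,6
11,8
10,9

8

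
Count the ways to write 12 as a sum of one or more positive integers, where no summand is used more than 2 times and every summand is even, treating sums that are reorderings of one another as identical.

7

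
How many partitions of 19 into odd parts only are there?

54

There are too many to list fully; the first 12 (by largest part) are:
19
17,1,1
15,3,1
15,1,1,1,1
13,5,1
13,3,3
13,3,1,1,1
13,1,1,1,1,1,1
11,7,1
11,5,3
11,5,1,1,1
11,3,3,1,1
…and 42 more, for 54 total.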